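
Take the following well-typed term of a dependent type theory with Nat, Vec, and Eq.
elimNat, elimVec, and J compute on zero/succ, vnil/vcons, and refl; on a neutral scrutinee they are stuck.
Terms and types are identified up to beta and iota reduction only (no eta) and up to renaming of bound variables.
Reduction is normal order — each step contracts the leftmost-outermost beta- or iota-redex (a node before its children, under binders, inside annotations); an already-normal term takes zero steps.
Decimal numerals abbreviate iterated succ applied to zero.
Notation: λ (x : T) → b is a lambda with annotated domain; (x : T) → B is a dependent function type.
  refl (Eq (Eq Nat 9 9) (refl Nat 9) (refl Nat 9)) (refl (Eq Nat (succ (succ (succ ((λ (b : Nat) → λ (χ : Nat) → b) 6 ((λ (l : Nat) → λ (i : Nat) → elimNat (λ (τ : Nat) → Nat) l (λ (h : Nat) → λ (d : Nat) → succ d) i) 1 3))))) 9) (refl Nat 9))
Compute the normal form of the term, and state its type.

normal form:
  refl (Eq (Eq Nat 9 9) (refl Nat 9) (refl Nat 9)) (refl (Eq Nat 9 9) (refl Nat 9))
the term's type:
  Eq (Eq (Eq Nat 9 9) (refl Nat 9) (refl Nat 9)) (refl (Eq Nat 9 9) (refl Nat 9)) (refl (Eq Nat 9 9) (refl Nat 9))


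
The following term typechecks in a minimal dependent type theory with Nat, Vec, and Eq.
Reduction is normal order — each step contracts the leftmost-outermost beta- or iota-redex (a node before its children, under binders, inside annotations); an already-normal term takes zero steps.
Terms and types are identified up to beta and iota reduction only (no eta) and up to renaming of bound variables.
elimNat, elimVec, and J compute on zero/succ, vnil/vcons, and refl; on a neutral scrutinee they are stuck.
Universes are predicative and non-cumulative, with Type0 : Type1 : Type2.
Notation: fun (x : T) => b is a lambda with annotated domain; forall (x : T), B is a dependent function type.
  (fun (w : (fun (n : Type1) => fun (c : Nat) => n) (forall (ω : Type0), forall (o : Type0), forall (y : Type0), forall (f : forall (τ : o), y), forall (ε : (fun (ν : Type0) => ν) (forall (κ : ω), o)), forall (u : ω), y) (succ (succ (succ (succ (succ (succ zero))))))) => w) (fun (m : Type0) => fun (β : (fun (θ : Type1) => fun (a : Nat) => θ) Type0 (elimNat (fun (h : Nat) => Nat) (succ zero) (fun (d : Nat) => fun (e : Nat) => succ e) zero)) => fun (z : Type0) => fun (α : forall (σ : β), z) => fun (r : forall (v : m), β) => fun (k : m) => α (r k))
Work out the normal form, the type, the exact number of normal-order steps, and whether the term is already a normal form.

normal form:
  fun (w : Type0) => fun (n : Type0) => fun (c : Type0) => fun (ω : forall (o : n), c) => fun (y : forall (f : w), n) => fun (τ : w) => ω (y τ)
type:
  forall (w : Type0), forall (n : Type0), forall (c : Type0), forall (ω : forall (o : n), c), forall (y : forall (f : w), n), forall (τ : w), c
steps to reach normal form (normal order): 3
term was already normal: no
first contracted redex: a beta-redex


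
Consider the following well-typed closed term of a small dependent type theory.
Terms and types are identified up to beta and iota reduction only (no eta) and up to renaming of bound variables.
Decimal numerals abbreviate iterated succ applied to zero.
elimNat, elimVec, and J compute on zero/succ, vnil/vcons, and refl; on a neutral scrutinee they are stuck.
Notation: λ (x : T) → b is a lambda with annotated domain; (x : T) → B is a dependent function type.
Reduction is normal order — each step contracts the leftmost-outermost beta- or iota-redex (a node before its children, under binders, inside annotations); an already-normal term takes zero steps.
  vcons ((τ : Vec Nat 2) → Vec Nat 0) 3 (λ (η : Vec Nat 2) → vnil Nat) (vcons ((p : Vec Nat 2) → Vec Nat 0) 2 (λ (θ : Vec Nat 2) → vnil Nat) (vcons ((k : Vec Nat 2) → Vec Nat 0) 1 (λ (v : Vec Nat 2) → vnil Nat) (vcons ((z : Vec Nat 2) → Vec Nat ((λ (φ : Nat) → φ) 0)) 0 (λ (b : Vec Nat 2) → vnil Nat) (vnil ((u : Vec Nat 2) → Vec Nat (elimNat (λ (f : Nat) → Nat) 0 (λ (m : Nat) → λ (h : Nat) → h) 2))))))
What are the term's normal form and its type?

normal form:
  vcons ((τ : Vec Nat 2) → Vec Nat 0) 3 (λ (η : Vec Nat 2) → vnil Nat) (vcons ((p : Vec Nat 2) → Vec Nat 0) 2 (λ (θ : Vec Nat 2) → vnil Nat) (vcons ((k : Vec Nat 2) → Vec Nat 0) 1 (λ (v : Vec Nat 2) → vnil Nat) (vcons ((z : Vec Nat 2) → Vec Nat 0) 0 (λ (φ : Vec Nat 2) → vnil Nat) (vnil ((b : Vec Nat 2) → Vec Nat 0)))))
inferred type:
  Vec ((τ : Vec Nat 2) → Vec Nat 0) 4


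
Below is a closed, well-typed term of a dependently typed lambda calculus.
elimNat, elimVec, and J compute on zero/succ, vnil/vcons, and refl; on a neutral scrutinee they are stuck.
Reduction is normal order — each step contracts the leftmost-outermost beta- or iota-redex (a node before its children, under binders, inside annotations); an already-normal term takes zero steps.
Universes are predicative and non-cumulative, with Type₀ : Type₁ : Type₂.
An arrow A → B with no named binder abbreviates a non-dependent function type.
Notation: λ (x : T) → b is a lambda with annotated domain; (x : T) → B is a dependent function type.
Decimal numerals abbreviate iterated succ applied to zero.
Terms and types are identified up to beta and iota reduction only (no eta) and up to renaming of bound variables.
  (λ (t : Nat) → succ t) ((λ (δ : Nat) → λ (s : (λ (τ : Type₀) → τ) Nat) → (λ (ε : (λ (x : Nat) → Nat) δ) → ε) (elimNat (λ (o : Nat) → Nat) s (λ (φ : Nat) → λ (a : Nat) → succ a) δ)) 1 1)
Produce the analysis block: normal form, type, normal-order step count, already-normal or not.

normal form:
  3
the term's type:
  Nat
reduction steps (normal order): 8
started in normal form: no
first redex: a beta-redex


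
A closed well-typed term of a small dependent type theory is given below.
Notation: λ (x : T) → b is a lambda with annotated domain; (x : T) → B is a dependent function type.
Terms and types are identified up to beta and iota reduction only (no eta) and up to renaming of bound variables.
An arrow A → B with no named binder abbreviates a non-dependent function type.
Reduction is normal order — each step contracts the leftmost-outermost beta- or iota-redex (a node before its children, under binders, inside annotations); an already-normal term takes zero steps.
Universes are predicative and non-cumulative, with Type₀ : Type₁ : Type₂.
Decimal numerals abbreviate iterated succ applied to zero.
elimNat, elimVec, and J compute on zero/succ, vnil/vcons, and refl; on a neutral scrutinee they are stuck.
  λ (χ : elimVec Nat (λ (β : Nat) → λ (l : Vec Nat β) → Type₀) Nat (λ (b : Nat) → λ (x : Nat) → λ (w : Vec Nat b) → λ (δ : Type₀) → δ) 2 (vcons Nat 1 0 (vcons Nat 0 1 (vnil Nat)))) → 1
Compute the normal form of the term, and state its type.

resulting normal form:
  λ (χ : Nat) → 1
the term's type:
  Nat → Nat


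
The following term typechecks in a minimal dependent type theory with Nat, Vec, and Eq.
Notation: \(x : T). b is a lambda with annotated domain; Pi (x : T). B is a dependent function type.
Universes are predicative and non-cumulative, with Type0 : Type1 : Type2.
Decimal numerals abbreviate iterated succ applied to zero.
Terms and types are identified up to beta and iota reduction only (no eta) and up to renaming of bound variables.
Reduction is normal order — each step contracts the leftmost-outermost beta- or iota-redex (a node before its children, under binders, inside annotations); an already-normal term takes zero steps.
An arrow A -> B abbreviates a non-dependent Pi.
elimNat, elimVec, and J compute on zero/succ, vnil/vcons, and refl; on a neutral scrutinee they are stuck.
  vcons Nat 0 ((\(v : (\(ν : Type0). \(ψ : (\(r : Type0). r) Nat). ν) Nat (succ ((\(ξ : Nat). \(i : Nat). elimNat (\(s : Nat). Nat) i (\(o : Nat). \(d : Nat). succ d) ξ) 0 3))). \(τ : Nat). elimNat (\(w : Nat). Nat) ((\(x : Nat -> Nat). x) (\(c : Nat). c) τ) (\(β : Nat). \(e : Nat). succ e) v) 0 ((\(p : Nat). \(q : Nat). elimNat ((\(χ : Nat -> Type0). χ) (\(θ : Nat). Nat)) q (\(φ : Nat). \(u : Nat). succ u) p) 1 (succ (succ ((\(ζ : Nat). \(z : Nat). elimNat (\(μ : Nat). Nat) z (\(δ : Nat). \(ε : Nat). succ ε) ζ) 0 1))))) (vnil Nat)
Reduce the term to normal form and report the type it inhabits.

normal form:
  vcons Nat 0 4 (vnil Nat)
the term's type:
  Vec Nat 1
observation: the first redex contracted is a beta-redex; the normal form is reached in 14 normal-order steps.


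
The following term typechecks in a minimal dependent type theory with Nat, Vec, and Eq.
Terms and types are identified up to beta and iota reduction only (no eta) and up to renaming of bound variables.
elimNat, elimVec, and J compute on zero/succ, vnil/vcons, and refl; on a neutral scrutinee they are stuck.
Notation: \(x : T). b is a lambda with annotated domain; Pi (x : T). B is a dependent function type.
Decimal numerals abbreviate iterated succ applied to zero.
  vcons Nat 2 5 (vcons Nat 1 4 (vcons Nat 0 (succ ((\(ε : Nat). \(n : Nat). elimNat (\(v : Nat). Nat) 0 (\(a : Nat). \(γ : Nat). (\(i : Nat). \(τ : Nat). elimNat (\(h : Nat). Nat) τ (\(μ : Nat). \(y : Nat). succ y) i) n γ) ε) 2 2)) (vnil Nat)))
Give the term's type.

the term's type:
  Vec Nat 3


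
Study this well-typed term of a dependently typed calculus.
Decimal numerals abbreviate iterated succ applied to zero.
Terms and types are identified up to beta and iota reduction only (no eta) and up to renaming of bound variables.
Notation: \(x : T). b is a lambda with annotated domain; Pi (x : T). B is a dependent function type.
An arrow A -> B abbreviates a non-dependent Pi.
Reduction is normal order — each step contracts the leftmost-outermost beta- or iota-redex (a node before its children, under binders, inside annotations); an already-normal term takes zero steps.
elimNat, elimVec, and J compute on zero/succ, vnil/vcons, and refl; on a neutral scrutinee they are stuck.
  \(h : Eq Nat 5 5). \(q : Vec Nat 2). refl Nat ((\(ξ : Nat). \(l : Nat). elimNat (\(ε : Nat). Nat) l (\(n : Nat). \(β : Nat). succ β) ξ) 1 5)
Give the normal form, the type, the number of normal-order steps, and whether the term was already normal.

normal form:
  \(h : Eq Nat 5 5). \(q : Vec Nat 2). refl Nat 6
inferred type:
  Eq Nat 5 5 -> Vec Nat 2 -> Eq Nat 6 6
steps to reach normal form (normal order): 6
started in normal form: no
first contracted redex: a beta-redex


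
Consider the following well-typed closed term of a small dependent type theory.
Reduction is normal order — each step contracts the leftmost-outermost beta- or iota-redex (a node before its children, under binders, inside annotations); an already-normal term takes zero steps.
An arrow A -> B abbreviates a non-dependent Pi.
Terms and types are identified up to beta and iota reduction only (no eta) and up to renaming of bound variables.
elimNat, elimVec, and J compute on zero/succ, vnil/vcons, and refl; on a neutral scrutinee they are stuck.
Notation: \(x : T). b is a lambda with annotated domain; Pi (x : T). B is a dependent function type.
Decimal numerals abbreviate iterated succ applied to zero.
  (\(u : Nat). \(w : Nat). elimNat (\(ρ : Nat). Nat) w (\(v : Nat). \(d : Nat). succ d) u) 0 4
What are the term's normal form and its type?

resulting normal form:
  4
the term's type:
  Nat
observation: contracting a beta-redex first, the term normalizes in 3 steps.


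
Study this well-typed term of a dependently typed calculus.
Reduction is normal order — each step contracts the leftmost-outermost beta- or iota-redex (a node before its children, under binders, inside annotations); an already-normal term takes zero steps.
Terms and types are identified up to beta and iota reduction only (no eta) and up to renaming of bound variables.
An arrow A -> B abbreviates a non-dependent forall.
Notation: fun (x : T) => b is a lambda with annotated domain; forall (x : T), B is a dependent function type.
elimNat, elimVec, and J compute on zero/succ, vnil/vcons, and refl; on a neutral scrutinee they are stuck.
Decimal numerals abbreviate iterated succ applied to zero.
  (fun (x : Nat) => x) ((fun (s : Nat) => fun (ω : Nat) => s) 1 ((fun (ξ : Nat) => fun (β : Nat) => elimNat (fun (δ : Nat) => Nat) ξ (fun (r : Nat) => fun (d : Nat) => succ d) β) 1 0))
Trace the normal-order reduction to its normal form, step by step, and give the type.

reduction (normal order):
  (fun (x : Nat) => x) ((fun (s : Nat) => fun (ω : Nat) => s) 1 ((fun (ξ : Nat) => fun (β : Nat) => elimNat (fun (δ : Nat) => Nat) ξ (fun (r : Nat) => fun (d : Nat) => succ d) β) 1 0))
  ~> (fun (x : Nat) => fun (s : Nat) => x) 1 ((fun (ω : Nat) => fun (ξ : Nat) => elimNat (fun (β : Nat) => Nat) ω (fun (δ : Nat) => fun (r : Nat) => succ r) ξ) 1 0)
  ~> (fun (x : Nat) => 1) ((fun (s : Nat) => fun (ω : Nat) => elimNat (fun (ξ : Nat) => Nat) s (fun (β : Nat) => fun (δ : Nat) => succ δ) ω) 1 0)
  ~> 1
inferred type:
  Nat


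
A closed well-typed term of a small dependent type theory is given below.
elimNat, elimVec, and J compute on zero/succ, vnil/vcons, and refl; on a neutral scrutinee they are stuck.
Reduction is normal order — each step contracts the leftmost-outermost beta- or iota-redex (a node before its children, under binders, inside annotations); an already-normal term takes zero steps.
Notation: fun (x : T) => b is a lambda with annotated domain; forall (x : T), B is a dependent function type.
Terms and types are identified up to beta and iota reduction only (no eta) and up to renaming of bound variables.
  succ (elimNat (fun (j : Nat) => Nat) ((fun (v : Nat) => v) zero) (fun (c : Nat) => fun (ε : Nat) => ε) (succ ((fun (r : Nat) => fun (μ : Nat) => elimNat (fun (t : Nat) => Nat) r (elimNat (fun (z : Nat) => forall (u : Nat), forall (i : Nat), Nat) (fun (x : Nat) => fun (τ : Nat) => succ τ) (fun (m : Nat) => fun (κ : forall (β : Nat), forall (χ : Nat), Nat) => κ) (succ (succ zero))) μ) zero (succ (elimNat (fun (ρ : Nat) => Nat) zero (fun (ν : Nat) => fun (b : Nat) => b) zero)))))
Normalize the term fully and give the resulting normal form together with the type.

resulting normal form:
  succ zero
inferred type:
  Nat
observation: the term reaches its normal form after 29 normal-order steps.


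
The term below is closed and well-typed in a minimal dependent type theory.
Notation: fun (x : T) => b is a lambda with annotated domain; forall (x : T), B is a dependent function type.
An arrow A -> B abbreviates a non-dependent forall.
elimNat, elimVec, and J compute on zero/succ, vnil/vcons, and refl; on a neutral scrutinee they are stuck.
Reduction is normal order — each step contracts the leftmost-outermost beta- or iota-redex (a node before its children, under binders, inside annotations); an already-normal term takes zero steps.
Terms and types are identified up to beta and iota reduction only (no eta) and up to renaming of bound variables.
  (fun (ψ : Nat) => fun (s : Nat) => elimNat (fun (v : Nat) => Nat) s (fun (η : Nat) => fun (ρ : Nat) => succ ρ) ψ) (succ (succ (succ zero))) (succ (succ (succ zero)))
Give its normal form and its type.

resulting normal form:
  succ (succ (succ (succ (succ (succ zero)))))
inferred type:
  Nat
observation: the first redex contracted is a beta-redex; the normal form is reached in 12 normal-order steps.


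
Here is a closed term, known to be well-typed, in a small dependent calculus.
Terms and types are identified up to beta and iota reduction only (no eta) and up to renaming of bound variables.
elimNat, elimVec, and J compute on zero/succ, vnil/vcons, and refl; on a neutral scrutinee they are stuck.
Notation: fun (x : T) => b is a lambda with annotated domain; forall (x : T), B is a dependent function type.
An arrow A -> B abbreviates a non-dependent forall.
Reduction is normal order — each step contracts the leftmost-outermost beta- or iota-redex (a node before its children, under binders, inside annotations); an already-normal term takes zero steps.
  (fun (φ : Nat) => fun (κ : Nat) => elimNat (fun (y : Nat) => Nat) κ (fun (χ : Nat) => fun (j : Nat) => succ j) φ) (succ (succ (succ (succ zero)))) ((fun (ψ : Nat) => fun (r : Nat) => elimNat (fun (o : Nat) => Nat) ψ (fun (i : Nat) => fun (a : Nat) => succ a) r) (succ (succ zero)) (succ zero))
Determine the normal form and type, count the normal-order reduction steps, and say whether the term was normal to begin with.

resulting normal form:
  succ (succ (succ (succ (succ (succ (succ zero))))))
inferred type:
  Nat
reduction steps (normal order): 21
term was already normal: no
first redex: a beta-redex


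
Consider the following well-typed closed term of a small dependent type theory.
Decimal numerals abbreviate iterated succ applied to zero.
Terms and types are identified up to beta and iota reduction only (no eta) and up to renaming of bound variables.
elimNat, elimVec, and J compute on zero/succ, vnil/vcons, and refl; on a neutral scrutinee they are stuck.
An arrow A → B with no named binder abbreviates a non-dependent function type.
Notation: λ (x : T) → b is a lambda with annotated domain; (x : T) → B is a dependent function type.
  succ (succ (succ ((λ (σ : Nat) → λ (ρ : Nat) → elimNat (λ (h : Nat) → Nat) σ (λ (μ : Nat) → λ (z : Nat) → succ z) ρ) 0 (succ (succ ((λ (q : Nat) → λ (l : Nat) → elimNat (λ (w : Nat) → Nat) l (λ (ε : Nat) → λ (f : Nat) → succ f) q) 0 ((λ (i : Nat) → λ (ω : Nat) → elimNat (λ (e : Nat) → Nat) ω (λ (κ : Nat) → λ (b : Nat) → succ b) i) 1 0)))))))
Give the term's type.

inferred type:
  Nat


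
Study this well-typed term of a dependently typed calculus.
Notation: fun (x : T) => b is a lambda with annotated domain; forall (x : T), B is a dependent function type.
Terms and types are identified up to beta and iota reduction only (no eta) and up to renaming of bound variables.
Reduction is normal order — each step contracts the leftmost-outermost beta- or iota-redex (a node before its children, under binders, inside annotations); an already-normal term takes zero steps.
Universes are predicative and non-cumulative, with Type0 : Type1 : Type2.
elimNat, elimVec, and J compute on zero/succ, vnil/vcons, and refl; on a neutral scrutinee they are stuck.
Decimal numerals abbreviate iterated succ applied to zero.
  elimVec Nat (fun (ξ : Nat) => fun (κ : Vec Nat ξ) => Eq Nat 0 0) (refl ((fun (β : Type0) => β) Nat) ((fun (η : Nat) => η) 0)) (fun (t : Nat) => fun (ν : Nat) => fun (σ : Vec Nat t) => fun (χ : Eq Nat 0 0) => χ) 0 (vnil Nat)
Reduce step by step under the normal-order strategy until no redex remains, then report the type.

reduction (normal order):
  elimVec Nat (fun (ξ : Nat) => fun (κ : Vec Nat ξ) => Eq Nat 0 0) (refl ((fun (β : Type0) => β) Nat) ((fun (η : Nat) => η) 0)) (fun (t : Nat) => fun (ν : Nat) => fun (σ : Vec Nat t) => fun (χ : Eq Nat 0 0) => χ) 0 (vnil Nat)
  ~> refl ((fun (ξ : Type0) => ξ) Nat) ((fun (κ : Nat) => κ) 0)
  ~> refl Nat ((fun (ξ : Nat) => ξ) 0)
  ~> refl Nat 0
type:
  Eq Nat 0 0


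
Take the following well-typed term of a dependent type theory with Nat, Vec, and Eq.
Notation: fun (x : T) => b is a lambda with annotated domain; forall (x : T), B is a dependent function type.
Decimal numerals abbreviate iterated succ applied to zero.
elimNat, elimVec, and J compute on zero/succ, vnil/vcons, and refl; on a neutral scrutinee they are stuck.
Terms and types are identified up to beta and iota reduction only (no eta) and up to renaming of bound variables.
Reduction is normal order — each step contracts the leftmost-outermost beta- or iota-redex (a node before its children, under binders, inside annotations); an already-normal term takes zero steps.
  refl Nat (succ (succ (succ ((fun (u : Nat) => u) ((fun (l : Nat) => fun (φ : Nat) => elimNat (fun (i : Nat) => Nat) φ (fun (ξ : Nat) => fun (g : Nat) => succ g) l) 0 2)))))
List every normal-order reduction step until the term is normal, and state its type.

normal-order reduction:
  refl Nat (succ (succ (succ ((fun (u : Nat) => u) ((fun (l : Nat) => fun (φ : Nat) => elimNat (fun (i : Nat) => Nat) φ (fun (ξ : Nat) => fun (g : Nat) => succ g) l) 0 2)))))
  ~> refl Nat (succ (succ (succ ((fun (u : Nat) => fun (l : Nat) => elimNat (fun (φ : Nat) => Nat) l (fun (i : Nat) => fun (ξ : Nat) => succ ξ) u) 0 2))))
  ~> refl Nat (succ (succ (succ ((fun (u : Nat) => elimNat (fun (l : Nat) => Nat) u (fun (φ : Nat) => fun (i : Nat) => succ i) 0) 2))))
  ~> refl Nat (succ (succ (succ (elimNat (fun (u : Nat) => Nat) 2 (fun (l : Nat) => fun (φ : Nat) => succ φ) 0))))
  ~> refl Nat 5
inferred type:
  Eq Nat 5 5


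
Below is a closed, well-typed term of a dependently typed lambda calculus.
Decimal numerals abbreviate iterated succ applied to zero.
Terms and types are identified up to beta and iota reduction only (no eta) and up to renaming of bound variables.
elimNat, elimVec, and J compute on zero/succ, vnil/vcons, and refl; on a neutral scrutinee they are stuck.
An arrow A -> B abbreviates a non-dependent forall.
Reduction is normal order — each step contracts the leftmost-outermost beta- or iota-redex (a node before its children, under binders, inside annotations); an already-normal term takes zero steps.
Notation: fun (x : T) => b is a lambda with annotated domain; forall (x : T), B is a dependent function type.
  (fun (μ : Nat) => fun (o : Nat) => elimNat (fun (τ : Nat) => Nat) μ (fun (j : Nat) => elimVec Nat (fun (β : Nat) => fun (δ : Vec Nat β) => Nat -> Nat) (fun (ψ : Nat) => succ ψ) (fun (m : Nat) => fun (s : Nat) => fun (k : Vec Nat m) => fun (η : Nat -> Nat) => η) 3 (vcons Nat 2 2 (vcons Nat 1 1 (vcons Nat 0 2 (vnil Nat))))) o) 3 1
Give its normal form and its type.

resulting normal form:
  4
type:
  Nat


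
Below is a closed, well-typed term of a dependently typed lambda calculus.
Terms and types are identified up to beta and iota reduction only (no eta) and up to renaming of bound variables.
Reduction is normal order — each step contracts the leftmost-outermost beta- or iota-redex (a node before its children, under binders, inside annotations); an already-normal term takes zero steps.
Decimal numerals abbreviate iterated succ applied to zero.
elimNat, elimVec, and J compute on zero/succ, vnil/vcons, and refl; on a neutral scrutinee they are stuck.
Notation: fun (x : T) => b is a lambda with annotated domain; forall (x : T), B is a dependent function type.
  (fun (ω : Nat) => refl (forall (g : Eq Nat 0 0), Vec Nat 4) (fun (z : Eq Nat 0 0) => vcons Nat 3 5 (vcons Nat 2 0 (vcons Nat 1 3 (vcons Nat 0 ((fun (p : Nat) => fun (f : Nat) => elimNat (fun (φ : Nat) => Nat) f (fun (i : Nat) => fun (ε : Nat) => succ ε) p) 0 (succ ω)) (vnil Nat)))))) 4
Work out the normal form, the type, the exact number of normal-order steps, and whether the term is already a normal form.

normal form:
  refl (forall (ω : Eq Nat 0 0), Vec Nat 4) (fun (g : Eq Nat 0 0) => vcons Nat 3 5 (vcons Nat 2 0 (vcons Nat 1 3 (vcons Nat 0 5 (vnil Nat)))))
the term's type:
  Eq (forall (ω : Eq Nat 0 0), Vec Nat 4) (fun (g : Eq Nat 0 0) => vcons Nat 3 5 (vcons Nat 2 0 (vcons Nat 1 3 (vcons Nat 0 5 (vnil Nat))))) (fun (z : Eq Nat 0 0) => vcons Nat 3 5 (vcons Nat 2 0 (vcons Nat 1 3 (vcons Nat 0 5 (vnil Nat)))))
normal-order step count: 4
already normal: no
first redex: a beta-redex


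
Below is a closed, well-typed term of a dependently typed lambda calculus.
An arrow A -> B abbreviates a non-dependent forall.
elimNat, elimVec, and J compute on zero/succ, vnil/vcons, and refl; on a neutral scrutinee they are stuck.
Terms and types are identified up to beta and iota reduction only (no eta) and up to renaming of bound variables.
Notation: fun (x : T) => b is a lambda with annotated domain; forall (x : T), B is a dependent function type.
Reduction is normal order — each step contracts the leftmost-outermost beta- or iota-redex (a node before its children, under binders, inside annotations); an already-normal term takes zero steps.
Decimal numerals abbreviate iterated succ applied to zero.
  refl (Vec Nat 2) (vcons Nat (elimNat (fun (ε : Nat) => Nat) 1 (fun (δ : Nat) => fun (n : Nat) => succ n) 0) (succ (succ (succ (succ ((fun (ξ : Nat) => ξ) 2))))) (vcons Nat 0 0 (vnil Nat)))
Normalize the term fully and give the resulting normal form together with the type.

normal form:
  refl (Vec Nat 2) (vcons Nat 1 6 (vcons Nat 0 0 (vnil Nat)))
type:
  Eq (Vec Nat 2) (vcons Nat 1 6 (vcons Nat 0 0 (vnil Nat))) (vcons Nat 1 6 (vcons Nat 0 0 (vnil Nat)))


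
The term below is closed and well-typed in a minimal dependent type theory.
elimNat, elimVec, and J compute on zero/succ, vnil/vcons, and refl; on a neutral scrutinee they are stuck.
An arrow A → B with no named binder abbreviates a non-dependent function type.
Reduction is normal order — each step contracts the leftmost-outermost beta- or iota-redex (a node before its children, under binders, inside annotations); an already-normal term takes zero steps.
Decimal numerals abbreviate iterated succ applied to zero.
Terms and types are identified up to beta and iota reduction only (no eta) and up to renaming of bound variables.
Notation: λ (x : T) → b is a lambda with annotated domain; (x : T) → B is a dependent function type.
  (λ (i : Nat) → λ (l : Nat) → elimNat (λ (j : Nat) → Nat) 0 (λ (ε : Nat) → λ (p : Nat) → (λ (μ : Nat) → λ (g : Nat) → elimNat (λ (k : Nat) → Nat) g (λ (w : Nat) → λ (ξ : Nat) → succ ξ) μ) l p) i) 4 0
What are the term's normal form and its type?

reduced normal form:
  0
the term's type:
  Nat
observation: the term reaches its normal form after 27 normal-order steps.


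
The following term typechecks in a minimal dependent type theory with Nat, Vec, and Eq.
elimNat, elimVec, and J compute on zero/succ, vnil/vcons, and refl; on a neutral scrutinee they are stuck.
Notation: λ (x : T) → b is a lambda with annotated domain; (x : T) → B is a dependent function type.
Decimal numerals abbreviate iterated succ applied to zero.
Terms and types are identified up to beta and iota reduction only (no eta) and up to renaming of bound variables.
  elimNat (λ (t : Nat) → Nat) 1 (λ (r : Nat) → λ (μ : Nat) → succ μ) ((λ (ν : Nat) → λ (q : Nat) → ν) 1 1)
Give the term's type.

inferred type:
  Nat


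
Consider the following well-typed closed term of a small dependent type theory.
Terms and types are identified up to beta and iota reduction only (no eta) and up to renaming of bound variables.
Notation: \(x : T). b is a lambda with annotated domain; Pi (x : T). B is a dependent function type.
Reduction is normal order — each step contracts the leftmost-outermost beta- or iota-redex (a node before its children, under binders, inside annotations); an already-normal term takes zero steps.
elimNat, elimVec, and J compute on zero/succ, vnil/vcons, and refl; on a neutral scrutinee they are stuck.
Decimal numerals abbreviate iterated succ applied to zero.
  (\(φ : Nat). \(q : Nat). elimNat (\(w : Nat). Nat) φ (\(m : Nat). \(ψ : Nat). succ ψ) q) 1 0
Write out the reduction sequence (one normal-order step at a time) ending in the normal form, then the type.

reduction (normal order):
  (\(φ : Nat). \(q : Nat). elimNat (\(w : Nat). Nat) φ (\(m : Nat). \(ψ : Nat). succ ψ) q) 1 0
  ~> (\(φ : Nat). elimNat (\(q : Nat). Nat) 1 (\(w : Nat). \(m : Nat). succ m) φ) 0
  ~> elimNat (\(φ : Nat). Nat) 1 (\(q : Nat). \(w : Nat). succ w) 0
  ~> 1
inferred type:
  Nat


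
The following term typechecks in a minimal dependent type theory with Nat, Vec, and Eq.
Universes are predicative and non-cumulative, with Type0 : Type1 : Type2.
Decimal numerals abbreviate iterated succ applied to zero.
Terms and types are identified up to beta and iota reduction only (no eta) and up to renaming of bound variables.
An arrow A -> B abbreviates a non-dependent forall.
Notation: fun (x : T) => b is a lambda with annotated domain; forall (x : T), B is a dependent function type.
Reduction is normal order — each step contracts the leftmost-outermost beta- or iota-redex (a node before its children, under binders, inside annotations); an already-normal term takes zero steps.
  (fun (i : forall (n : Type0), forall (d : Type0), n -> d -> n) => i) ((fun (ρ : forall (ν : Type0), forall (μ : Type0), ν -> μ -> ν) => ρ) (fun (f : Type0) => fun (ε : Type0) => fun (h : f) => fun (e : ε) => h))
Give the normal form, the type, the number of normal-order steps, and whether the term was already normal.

resulting normal form:
  fun (i : Type0) => fun (n : Type0) => fun (d : i) => fun (ρ : n) => d
the term's type:
  forall (i : Type0), forall (n : Type0), i -> n -> i
reduction steps (normal order): 2
already normal: no
first redex: a beta-redex


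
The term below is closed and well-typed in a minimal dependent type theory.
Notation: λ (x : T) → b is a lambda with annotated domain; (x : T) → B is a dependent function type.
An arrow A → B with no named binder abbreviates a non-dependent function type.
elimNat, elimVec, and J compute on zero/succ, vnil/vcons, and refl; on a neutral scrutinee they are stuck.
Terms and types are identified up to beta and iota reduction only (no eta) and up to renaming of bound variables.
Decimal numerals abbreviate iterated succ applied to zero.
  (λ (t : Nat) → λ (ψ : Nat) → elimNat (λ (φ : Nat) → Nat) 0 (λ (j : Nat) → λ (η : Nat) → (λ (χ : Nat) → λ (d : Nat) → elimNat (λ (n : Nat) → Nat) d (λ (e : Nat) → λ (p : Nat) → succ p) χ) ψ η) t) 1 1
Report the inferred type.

type:
  Nat


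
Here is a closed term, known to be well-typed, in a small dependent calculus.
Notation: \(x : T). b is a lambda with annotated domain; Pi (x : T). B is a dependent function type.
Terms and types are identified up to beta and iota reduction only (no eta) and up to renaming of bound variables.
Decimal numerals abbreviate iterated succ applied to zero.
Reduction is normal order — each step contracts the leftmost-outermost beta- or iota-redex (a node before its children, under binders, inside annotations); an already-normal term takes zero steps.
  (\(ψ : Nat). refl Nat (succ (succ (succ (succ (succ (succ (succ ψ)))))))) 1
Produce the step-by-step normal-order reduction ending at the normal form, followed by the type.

normal-order reduction:
  (\(ψ : Nat). refl Nat (succ (succ (succ (succ (succ (succ (succ ψ)))))))) 1
  ~> refl Nat 8
the term's type:
  Eq Nat 8 8


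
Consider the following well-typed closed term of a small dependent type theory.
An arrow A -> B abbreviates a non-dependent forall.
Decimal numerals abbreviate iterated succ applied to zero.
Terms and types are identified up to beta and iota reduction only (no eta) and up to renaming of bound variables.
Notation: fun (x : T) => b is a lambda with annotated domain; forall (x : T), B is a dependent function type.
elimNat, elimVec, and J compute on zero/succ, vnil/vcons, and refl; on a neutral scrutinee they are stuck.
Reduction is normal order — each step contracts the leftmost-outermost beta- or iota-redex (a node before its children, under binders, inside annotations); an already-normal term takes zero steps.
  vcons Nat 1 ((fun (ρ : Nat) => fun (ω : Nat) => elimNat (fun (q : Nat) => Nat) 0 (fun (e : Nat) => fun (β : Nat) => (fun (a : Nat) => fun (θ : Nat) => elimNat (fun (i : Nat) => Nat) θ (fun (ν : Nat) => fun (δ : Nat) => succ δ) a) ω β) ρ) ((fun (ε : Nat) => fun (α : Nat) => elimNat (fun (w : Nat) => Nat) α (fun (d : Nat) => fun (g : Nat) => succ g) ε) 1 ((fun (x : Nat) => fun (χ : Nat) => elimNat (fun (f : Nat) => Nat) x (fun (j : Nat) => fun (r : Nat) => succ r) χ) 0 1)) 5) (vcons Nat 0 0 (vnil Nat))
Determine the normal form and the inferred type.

resulting normal form:
  vcons Nat 1 10 (vcons Nat 0 0 (vnil Nat))
the term's type:
  Vec Nat 2
observation: the term reaches its normal form after 39 normal-order steps.


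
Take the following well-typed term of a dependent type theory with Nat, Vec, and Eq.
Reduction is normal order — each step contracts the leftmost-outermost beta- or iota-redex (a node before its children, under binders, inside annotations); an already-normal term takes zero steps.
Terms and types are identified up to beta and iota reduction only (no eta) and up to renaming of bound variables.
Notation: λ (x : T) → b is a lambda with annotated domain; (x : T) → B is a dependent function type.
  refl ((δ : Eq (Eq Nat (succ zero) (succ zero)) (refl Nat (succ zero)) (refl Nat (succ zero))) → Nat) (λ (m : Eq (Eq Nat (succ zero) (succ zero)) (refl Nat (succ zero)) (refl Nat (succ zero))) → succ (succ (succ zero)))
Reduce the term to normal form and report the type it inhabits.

resulting normal form:
  refl ((δ : Eq (Eq Nat (succ zero) (succ zero)) (refl Nat (succ zero)) (refl Nat (succ zero))) → Nat) (λ (m : Eq (Eq Nat (succ zero) (succ zero)) (refl Nat (succ zero)) (refl Nat (succ zero))) → succ (succ (succ zero)))
type:
  Eq ((δ : Eq (Eq Nat (succ zero) (succ zero)) (refl Nat (succ zero)) (refl Nat (succ zero))) → Nat) (λ (m : Eq (Eq Nat (succ zero) (succ zero)) (refl Nat (succ zero)) (refl Nat (succ zero))) → succ (succ (succ zero))) (λ (a : Eq (Eq Nat (succ zero) (succ zero)) (refl Nat (succ zero)) (refl Nat (succ zero))) → succ (succ (succ zero)))


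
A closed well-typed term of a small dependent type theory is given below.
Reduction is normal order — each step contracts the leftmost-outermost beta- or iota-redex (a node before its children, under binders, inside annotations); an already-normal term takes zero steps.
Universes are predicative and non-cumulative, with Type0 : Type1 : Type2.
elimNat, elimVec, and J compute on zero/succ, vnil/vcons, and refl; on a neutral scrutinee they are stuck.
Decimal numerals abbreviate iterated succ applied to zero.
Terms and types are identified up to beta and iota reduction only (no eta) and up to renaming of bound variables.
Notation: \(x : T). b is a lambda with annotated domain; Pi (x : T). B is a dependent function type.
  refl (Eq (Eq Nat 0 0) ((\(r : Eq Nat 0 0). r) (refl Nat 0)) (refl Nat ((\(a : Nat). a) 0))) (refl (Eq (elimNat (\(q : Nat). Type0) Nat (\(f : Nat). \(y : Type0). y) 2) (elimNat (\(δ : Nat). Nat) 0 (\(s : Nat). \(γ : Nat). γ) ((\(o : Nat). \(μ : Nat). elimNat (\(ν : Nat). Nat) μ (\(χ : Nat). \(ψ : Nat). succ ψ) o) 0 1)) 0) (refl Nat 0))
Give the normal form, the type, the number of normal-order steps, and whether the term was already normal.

resulting normal form:
  refl (Eq (Eq Nat 0 0) (refl Nat 0) (refl Nat 0)) (refl (Eq Nat 0 0) (refl Nat 0))
the term's type:
  Eq (Eq (Eq Nat 0 0) (refl Nat 0) (refl Nat 0)) (refl (Eq Nat 0 0) (refl Nat 0)) (refl (Eq Nat 0 0) (refl Nat 0))
normal-order step count: 16
already normal: no
first contracted redex: a beta-redex


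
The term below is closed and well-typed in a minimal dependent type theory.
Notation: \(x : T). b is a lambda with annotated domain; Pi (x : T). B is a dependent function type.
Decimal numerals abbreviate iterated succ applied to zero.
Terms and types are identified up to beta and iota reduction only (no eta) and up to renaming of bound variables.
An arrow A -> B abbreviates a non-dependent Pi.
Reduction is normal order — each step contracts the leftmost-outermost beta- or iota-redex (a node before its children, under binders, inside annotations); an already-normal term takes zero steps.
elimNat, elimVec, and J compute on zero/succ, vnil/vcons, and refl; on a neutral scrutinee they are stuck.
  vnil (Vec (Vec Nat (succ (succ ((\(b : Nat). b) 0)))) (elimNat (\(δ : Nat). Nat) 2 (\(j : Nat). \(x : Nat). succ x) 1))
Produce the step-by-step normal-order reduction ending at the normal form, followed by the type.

normal-order reduction sequence:
  vnil (Vec (Vec Nat (succ (succ ((\(b : Nat). b) 0)))) (elimNat (\(δ : Nat). Nat) 2 (\(j : Nat). \(x : Nat). succ x) 1))
  ~> vnil (Vec (Vec Nat 2) (elimNat (\(b : Nat). Nat) 2 (\(δ : Nat). \(j : Nat). succ j) 1))
  ~> vnil (Vec (Vec Nat 2) ((\(b : Nat). \(δ : Nat). succ δ) 0 (elimNat (\(j : Nat). Nat) 2 (\(x : Nat). \(χ : Nat). succ χ) 0)))
  ~> vnil (Vec (Vec Nat 2) ((\(b : Nat). succ b) (elimNat (\(δ : Nat). Nat) 2 (\(j : Nat). \(x : Nat). succ x) 0)))
  ~> vnil (Vec (Vec Nat 2) (succ (elimNat (\(b : Nat). Nat) 2 (\(δ : Nat). \(j : Nat). succ j) 0)))
  ~> vnil (Vec (Vec Nat 2) 3)
type:
  Vec (Vec (Vec Nat 2) 3) 0


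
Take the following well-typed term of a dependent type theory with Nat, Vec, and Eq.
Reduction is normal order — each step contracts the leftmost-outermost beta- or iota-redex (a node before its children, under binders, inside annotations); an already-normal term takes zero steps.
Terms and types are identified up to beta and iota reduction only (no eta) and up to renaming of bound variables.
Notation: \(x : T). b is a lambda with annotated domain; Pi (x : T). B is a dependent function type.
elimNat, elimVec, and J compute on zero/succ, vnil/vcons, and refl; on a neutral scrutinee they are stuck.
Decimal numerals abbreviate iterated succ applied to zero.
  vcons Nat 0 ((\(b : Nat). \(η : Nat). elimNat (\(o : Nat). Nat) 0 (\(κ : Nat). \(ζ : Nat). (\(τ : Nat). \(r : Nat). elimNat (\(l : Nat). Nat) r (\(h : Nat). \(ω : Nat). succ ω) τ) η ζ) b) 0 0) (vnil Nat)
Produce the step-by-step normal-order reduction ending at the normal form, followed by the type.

reduction (normal order):
  vcons Nat 0 ((\(b : Nat). \(η : Nat). elimNat (\(o : Nat). Nat) 0 (\(κ : Nat). \(ζ : Nat). (\(τ : Nat). \(r : Nat). elimNat (\(l : Nat). Nat) r (\(h : Nat). \(ω : Nat). succ ω) τ) η ζ) b) 0 0) (vnil Nat)
  ~> vcons Nat 0 ((\(b : Nat). elimNat (\(η : Nat). Nat) 0 (\(o : Nat). \(κ : Nat). (\(ζ : Nat). \(τ : Nat). elimNat (\(r : Nat). Nat) τ (\(l : Nat). \(h : Nat). succ h) ζ) b κ) 0) 0) (vnil Nat)
  ~> vcons Nat 0 (elimNat (\(b : Nat). Nat) 0 (\(η : Nat). \(o : Nat). (\(κ : Nat). \(ζ : Nat). elimNat (\(τ : Nat). Nat) ζ (\(r : Nat). \(l : Nat). succ l) κ) 0 o) 0) (vnil Nat)
  ~> vcons Nat 0 0 (vnil Nat)
inferred type:
  Vec Nat 1


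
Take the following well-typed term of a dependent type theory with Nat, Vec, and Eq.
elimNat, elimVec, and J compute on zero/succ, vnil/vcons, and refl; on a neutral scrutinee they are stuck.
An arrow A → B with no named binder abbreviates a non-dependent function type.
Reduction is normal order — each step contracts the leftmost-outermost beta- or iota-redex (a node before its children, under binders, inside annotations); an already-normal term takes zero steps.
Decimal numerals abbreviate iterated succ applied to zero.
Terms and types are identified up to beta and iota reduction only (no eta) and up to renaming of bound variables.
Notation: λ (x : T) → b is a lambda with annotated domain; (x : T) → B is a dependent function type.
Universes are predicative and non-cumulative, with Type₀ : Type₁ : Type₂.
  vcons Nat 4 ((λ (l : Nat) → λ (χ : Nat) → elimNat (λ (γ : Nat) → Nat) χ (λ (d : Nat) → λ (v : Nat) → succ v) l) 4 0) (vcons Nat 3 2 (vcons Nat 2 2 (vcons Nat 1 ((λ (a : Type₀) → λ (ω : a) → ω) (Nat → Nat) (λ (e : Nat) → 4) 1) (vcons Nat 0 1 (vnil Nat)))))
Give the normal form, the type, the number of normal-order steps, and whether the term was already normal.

reduced normal form:
  vcons Nat 4 4 (vcons Nat 3 2 (vcons Nat 2 2 (vcons Nat 1 4 (vcons Nat 0 1 (vnil Nat)))))
inferred type:
  Vec Nat 5
steps to reach normal form (normal order): 18
started in normal form: no
first contracted redex: a beta-redex


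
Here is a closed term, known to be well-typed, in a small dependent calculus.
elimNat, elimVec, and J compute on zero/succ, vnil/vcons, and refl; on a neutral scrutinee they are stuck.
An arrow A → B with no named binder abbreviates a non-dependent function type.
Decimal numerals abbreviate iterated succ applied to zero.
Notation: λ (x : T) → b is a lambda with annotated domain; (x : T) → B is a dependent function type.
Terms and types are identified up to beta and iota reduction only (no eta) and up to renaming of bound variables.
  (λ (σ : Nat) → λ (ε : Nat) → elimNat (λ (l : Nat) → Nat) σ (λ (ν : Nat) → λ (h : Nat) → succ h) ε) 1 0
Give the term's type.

the term's type:
  Nat
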